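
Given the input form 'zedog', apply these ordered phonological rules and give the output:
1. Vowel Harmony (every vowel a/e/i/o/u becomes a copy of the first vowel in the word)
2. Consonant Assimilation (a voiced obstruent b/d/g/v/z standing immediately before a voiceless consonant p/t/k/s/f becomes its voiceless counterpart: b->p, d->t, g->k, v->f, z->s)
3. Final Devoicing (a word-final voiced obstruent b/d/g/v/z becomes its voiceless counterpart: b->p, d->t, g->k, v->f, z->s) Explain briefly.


Starting form: 'zedog'
Rule 1: Vowel Harmony: all vowels become 'e' (matching first vowel). 'zedog' -> 'zedeg'
Rule 2: Consonant Assimilation: no voiced obstruent (b/d/g/v/z) stands immediately before a voiceless consonant (p/t/k/s/f). No change.
Rule 3: Final Devoicing: word-final voiced obstruent 'g' becomes voiceless 'k'. 'zedeg' -> 'zedek'
Final form: 'zedek'

zedek


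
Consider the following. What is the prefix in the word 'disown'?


The word 'disown' = 'dis' (prefix) + 'own' (root). The prefix is 'dis'.

dis


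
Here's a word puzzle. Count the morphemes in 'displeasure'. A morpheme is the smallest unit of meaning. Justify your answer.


Decomposition: dis- (prefix) + please (root) + -ure (suffix) = 3 morpheme(s)

3 morphemes


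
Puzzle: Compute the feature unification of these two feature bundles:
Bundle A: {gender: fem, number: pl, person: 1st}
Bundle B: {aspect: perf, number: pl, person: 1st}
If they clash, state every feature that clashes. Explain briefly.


Compare features:
aspect: A=_ vs B=perf -> unified: perf
gender: A=fem vs B=_ -> unified: fem
number: A=pl vs B=pl -> unified: pl
person: A=1st vs B=1st -> unified: 1st
No clashes found.

Unified: {aspect: perf, gender: fem, number: pl, person: 1st}


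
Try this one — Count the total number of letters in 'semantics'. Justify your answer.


Spell out 'semantics' and number each letter: s(1), e(2), m(3), a(4), n(5), t(6), i(7), c(8), s(9). Total: 9 letters.

9


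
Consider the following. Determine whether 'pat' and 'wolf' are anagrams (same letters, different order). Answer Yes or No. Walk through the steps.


Sorted letters of 'pat': 'apt'
Sorted letters of 'wolf': 'flow'
They do not match.

No


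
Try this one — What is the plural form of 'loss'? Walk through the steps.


Apply rule: Add -es (sibilant/fricative ending). 'loss' becomes 'losses'.

losses


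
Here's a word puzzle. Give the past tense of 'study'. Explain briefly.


Apply rule: Change -y to -ied. 'study' becomes 'studied'.

studied


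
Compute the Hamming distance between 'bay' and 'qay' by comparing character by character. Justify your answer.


Alignment:
Position 1: 'b' vs 'q' = DIFFER
Position 2: 'a' vs 'a' = match
Position 3: 'y' vs 'y' = match
Total differences: 1

1


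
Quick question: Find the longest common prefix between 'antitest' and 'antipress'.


Compare from the start: 4 characters match: 'anti'. Mismatch at position 5: 't' vs 'p'.

anti


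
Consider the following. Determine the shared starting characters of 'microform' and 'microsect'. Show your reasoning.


Compare from the start: 5 characters match: 'micro'. Mismatch at position 6: 'f' vs 's'.

micro


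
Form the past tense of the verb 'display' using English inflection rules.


Apply rule: Add -ed. 'display' becomes 'displayed'.

displayed


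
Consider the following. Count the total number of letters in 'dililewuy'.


Spell out 'dililewuy' and number each letter: d(1), i(2), l(3), i(4), l(5), e(6), w(7), u(8), y(9). Total: 9 letters.

9


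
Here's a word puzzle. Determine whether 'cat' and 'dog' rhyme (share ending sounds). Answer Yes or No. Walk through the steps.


Rime (stressed vowel + following sounds) of 'cat': -at = /æt/
Rime of 'dog': -og = /ɒg/
/æt/ and /ɒg/ are different ending sounds, so the words do not rhyme.

No


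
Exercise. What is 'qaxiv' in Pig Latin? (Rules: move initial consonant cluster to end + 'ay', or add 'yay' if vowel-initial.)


'qaxiv': move consonant cluster 'q' to end and add 'ay': 'axivqay'.

axivqay


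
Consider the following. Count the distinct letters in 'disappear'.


Unique letters in 'disappear': {a, d, e, i, p, r, s} = 7 distinct letters.

7


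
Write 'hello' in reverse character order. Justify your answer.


Reverse 'hello' character by character: 'olleh'.

olleh


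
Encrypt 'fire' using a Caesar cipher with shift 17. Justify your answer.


Shift each letter by 17: f -> w, i -> z, r -> i, e -> v. Result: 'wziv'.

wziv


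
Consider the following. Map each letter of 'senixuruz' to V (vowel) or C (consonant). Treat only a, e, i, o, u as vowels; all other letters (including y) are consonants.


Letter mapping: s = C, e = V, n = C, i = V, x = C, u = V, r = C, u = V, z = C.

CVCVCVCVC


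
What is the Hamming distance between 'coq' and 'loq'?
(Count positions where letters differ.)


Alignment:
Position 1: 'c' vs 'l' = DIFFER
Position 2: 'o' vs 'o' = match
Position 3: 'q' vs 'q' = match
Total differences: 1

1


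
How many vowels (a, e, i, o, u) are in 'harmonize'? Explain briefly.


Vowels in 'harmonize': a, o, i, e = 4 vowels.

4


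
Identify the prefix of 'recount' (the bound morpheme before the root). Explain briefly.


The word 'recount' = 're' (prefix) + 'count' (root). The prefix is 're'.

re


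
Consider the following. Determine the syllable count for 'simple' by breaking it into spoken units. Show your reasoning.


Break 'simple' into syllables: sim-ple -> sim | ple = 2 syllables

2 syllables


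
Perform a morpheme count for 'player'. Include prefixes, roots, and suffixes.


Decomposition: play (root) + -er (suffix) = 2 morpheme(s)

2 morphemes


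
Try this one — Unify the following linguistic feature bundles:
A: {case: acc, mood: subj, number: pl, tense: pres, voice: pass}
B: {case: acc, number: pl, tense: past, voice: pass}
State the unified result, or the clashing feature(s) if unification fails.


Compare features:
case: A=acc vs B=acc -> unified: acc
mood: A=subj vs B=_ -> unified: subj
number: A=pl vs B=pl -> unified: pl
tense: A=pres vs B=past -> CLASH
voice: A=pass vs B=pass -> unified: pass
Clash detected on feature 'tense' (pres vs past); unification fails.

CLASH on 'tense' (pres vs past)


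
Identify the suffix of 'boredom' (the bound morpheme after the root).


The word 'boredom' = 'bore' (root) + '-dom' (suffix). The suffix is '-dom'.

dom


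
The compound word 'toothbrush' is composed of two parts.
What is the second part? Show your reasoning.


Split 'toothbrush' into 'tooth' + 'brush'. The second part is 'brush'.

brush


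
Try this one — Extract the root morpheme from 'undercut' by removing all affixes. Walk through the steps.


Remove prefix 'under' from 'undercut' to get root 'cut'.

cut


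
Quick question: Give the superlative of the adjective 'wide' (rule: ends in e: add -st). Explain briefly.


Apply superlative formation (ends in e: add -st): 'wide' -> 'widest'.

widest


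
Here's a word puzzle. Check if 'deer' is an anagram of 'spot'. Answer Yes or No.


Sorted letters of 'deer': 'deer'
Sorted letters of 'spot': 'opst'
They do not match.

No


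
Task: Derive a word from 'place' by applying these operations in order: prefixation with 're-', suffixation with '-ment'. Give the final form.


Step 1: Add prefix 're-' to 'place' = 'replace'
Step 2: Add suffix '-ment' to 'replace' = 'replacement'

replacement


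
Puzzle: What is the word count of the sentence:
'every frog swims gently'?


Split into words: every | frog | swims | gently = 4 words.

4


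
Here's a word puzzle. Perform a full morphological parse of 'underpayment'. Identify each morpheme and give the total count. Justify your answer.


Step 1: Identify prefix: 'under' (meaning: beneath/insufficient)
Step 2: Identify root: 'pay'
Step 3: Identify suffix(es): 'ment'
Decomposition: under- (prefix: beneath/insufficient) + pay (root) + -ment (suffix: action/result)
Total morphemes: 3

3 morphemes (under- (prefix: beneath/insufficient) + pay (root) + -ment (suffix: action/result))


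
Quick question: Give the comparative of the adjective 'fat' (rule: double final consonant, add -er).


Apply comparative formation (double final consonant, add -er): 'fat' -> 'fatter'.

fatter


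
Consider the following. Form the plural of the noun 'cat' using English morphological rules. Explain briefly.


Apply rule: Add -s. 'cat' becomes 'cats'.

cats


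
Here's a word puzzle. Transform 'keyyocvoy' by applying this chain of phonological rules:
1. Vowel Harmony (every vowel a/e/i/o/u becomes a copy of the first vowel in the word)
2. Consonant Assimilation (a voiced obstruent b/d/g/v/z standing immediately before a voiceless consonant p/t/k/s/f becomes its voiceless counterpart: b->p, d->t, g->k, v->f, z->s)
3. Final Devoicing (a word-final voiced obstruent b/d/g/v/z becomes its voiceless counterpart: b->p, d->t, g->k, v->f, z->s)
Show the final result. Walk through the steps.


Starting form: 'keyyocvoy'
Rule 1: Vowel Harmony: all vowels become 'e' (matching first vowel). 'keyyocvoy' -> 'keyyecvey'
Rule 2: Consonant Assimilation: no voiced obstruent (b/d/g/v/z) stands immediately before a voiceless consonant (p/t/k/s/f). No change.
Rule 3: Final Devoicing: final consonant 'y' is not one of the voiced obstruents b/d/g/v/z. No change.
Final form: 'keyyecvey'

keyyecvey


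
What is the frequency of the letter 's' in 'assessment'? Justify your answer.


Letter 's' in 'assessment': found at position(s) 2, 3, 5, 6 = 4 occurrence(s).

4


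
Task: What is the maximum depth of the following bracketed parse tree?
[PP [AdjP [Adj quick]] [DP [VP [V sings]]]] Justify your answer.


Count bracket nesting levels:
'[' at pos 0: depth = 1
'[' at pos 4: depth = 2
'[' at pos 10: depth = 3
'[' at pos 23: depth = 2
'[' at pos 27: depth = 3
'[' at pos 31: depth = 4
Maximum depth reached: 4

4


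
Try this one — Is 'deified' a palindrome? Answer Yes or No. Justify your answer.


Forward: 'deified'
Reversed: 'deified'
They are identical.

Yes


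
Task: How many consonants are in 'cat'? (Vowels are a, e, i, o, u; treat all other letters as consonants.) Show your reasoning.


Consonants in 'cat': c, t = 2 consonants.

2


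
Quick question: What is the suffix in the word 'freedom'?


The word 'freedom' = 'free' (root) + '-dom' (suffix). The suffix is '-dom'.

dom


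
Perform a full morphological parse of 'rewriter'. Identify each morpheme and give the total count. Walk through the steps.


Step 1: Identify prefix: 're' (meaning: again)
Step 2: Identify root: 'write'
Step 3: Identify suffix(es): 'er'
Decomposition: re- (prefix: again) + write (root) + -er (suffix: one who)
Total morphemes: 3

3 morphemes (re- (prefix: again) + write (root) + -er (suffix: one who))


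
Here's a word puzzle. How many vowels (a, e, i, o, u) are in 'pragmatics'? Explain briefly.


Vowels in 'pragmatics': a, a, i = 3 vowels.

3


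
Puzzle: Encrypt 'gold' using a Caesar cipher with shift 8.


Shift each letter by 8: g -> o, o -> w, l -> t, d -> l. Result: 'owtl'.

owtl


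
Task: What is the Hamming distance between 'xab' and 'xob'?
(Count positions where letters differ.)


Alignment:
Position 1: 'x' vs 'x' = match
Position 2: 'a' vs 'o' = DIFFER
Position 3: 'b' vs 'b' = match
Total differences: 1

1


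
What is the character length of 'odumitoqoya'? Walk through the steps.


Spell out 'odumitoqoya' and number each letter: o(1), d(2), u(3), m(4), i(5), t(6), o(7), q(8), o(9), y(10), a(11). Total: 11 letters.

11


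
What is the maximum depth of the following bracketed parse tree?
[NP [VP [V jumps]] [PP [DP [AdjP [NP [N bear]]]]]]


Count bracket nesting levels:
'[' at pos 0: depth = 1
'[' at pos 4: depth = 2
'[' at pos 8: depth = 3
'[' at pos 19: depth = 2
'[' at pos 23: depth = 3
'[' at pos 27: depth = 4
'[' at pos 33: depth = 5
'[' at pos 37: depth = 6
Maximum depth reached: 6

6


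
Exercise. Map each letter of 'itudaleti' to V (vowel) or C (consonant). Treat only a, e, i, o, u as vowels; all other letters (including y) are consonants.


Letter mapping: i = V, t = C, u = V, d = C, a = V, l = C, e = V, t = C, i = V.

VCVCVCVCV


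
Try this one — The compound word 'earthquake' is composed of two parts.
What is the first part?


Split 'earthquake' into 'earth' + 'quake'. The first part is 'earth'.

earth


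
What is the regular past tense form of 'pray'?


Apply rule: Add -ed. 'pray' becomes 'prayed'.

prayed


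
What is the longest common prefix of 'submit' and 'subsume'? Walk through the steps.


Compare from the start: 3 characters match: 'sub'. Mismatch at position 4: 'm' vs 's'.

sub


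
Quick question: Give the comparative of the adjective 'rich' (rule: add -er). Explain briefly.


Apply comparative formation (add -er): 'rich' -> 'richer'.

richer


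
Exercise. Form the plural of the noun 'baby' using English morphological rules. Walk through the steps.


Apply rule: Change -y to -ies (consonant + y). 'baby' becomes 'babies'.

babies


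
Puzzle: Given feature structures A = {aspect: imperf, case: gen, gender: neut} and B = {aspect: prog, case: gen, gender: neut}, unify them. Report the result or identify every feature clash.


Compare features:
aspect: A=imperf vs B=prog -> CLASH
case: A=gen vs B=gen -> unified: gen
gender: A=neut vs B=neut -> unified: neut
Clash detected on feature 'aspect' (imperf vs prog); unification fails.

CLASH on 'aspect' (imperf vs prog)


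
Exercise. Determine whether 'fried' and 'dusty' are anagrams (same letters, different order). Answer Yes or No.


Sorted letters of 'fried': 'defir'
Sorted letters of 'dusty': 'dstuy'
They do not match.

No


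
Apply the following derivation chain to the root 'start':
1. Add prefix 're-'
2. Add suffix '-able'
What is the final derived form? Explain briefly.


Step 1: Add prefix 're-' to 'start' = 'restart'
Step 2: Add suffix '-able' to 'restart' = 'restartable'

restartable


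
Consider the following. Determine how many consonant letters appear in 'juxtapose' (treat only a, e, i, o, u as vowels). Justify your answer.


Consonants in 'juxtapose': j, x, t, p, s = 5 consonants.

5


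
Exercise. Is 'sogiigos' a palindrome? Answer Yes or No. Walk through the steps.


Forward: 'sogiigos'
Reversed: 'sogiigos'
They are identical.

Yes


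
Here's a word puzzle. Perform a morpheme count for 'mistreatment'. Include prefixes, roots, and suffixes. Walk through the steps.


Decomposition: mis- (prefix) + treat (root) + -ment (suffix) = 3 morpheme(s)

3 morphemes


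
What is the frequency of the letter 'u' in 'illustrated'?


Letter 'u' in 'illustrated': found at position(s) 4 = 1 occurrence(s).

1


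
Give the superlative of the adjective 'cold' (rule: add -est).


Apply superlative formation (add -est): 'cold' -> 'coldest'.

coldest


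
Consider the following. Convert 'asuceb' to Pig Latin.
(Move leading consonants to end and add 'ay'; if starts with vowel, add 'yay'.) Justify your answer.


'asuceb' starts with a vowel, so add 'yay': 'asucebyay'.

asucebyay


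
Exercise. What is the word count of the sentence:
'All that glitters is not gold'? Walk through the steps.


Split into words: All | that | glitters | is | not | gold = 6 words.

6


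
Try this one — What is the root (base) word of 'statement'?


Remove suffix '-ment' from 'statement' to get root 'state'.

state


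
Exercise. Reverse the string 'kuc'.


Reverse 'kuc' character by character: 'cuk'.

cuk


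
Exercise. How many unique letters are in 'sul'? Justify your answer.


Unique letters in 'sul': {l, s, u} = 3 distinct letters.

3


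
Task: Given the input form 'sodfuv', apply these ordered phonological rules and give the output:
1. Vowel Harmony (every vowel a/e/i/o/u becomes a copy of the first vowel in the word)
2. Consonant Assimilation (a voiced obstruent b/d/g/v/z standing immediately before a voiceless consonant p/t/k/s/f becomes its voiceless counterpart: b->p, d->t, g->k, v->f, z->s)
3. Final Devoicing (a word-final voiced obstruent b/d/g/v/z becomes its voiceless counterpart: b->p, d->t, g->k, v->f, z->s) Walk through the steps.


Starting form: 'sodfuv'
Rule 1: Vowel Harmony: all vowels become 'o' (matching first vowel). 'sodfuv' -> 'sodfov'
Rule 2: Consonant Assimilation: voiced obstruent before voiceless consonant becomes voiceless ('df' -> 'tf'). 'sodfov' -> 'sotfov'
Rule 3: Final Devoicing: word-final voiced obstruent 'v' becomes voiceless 'f'. 'sotfov' -> 'sotfof'
Final form: 'sotfof'

sotfof


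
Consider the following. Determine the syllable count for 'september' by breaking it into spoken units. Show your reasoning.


Break 'september' into syllables: sep-tem-ber -> sep | tem | ber = 3 syllables

3 syllables


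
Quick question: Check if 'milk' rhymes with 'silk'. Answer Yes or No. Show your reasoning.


Rime (stressed vowel + following sounds) of 'milk': -ilk = /ɪlk/
Rime of 'silk': -ilk = /ɪlk/
/ɪlk/ and /ɪlk/ are the same ending sound, so the words rhyme.

Yes


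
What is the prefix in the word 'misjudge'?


The word 'misjudge' = 'mis' (prefix) + 'judge' (root). The prefix is 'mis'.

mis


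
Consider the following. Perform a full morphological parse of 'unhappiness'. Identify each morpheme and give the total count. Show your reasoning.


Step 1: Identify prefix: 'un' (meaning: not/reverse)
Step 2: Identify root: 'happy'
Step 3: Identify suffix(es): 'ness'
Decomposition: un- (prefix: not/reverse) + happy (root) + -ness (suffix: state of)
Total morphemes: 3

3 morphemes (un- (prefix: not/reverse) + happy (root) + -ness (suffix: state of))


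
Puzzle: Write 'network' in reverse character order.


Reverse 'network' character by character: 'krowten'.

krowten


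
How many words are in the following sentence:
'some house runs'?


Split into words: some | house | runs = 3 words.

3


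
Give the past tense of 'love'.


Apply rule: Add -d (word ends in -e). 'love' becomes 'loved'.

loved


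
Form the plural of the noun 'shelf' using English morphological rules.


Apply rule: Change -f to -ves. 'shelf' becomes 'shelves'.

shelves


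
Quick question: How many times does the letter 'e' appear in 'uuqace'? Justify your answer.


Letter 'e' in 'uuqace': found at position(s) 6 = 1 occurrence(s).

1


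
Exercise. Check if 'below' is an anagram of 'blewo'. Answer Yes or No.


Sorted letters of 'below': 'below'
Sorted letters of 'blewo': 'below'
They match.

Yes


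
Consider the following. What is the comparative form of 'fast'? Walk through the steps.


Apply comparative formation (add -er): 'fast' -> 'faster'.

faster


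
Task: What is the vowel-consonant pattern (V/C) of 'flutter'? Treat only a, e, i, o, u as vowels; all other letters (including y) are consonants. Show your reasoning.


Letter mapping: f = C, l = C, u = V, t = C, t = C, e = V, r = C.

CCVCCVC


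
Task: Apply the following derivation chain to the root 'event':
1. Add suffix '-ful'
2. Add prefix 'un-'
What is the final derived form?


Step 1: Add suffix '-ful' to 'event' = 'eventful'
Step 2: Add prefix 'un-' to 'eventful' = 'uneventful'

uneventful


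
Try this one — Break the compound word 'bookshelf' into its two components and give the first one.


Split 'bookshelf' into 'book' + 'shelf'. The first part is 'book'.

book


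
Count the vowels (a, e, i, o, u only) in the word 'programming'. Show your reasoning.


Vowels in 'programming': o, a, i = 3 vowels.

3


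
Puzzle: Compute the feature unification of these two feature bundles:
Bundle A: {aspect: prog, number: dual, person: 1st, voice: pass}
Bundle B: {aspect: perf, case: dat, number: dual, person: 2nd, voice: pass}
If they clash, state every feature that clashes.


Compare features:
aspect: A=prog vs B=perf -> CLASH
case: A=_ vs B=dat -> unified: dat
number: A=dual vs B=dual -> unified: dual
person: A=1st vs B=2nd -> CLASH
voice: A=pass vs B=pass -> unified: pass
Clashes detected on features 'aspect' (prog vs perf) and 'person' (1st vs 2nd); unification fails.

CLASH on 'aspect' (prog vs perf) and 'person' (1st vs 2nd)


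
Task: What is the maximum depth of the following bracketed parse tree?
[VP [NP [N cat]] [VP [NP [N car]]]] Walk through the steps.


Count bracket nesting levels:
'[' at pos 0: depth = 1
'[' at pos 4: depth = 2
'[' at pos 8: depth = 3
'[' at pos 17: depth = 2
'[' at pos 21: depth = 3
'[' at pos 25: depth = 4
Maximum depth reached: 4

4


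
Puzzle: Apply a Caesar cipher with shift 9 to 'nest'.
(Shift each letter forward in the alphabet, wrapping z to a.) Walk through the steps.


Shift each letter by 9: n -> w, e -> n, s -> b, t -> c. Result: 'wnbc'.

wnbc


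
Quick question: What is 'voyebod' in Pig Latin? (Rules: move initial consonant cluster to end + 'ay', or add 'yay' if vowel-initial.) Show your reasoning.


'voyebod': move consonant cluster 'v' to end and add 'ay': 'oyebodvay'.

oyebodvay


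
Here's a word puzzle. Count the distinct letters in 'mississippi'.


Unique letters in 'mississippi': {i, m, p, s} = 4 distinct letters.

4


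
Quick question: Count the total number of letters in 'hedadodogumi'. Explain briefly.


Spell out 'hedadodogumi' and number each letter: h(1), e(2), d(3), a(4), d(5), o(6), d(7), o(8), g(9), u(10), m(11), i(12). Total: 12 letters.

12


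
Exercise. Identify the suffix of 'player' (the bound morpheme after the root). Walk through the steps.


The word 'player' = 'play' (root) + '-er' (suffix). The suffix is '-er'.

er


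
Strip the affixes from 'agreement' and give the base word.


Remove suffix '-ment' from 'agreement' to get root 'agree'.

agree


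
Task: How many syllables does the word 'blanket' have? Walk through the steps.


Break 'blanket' into syllables: blan-ket -> blan | ket = 2 syllables

2 syllables


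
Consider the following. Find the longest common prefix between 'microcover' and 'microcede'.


Compare from the start: 6 characters match: 'microc'. Mismatch at position 7: 'o' vs 'e'.

microc


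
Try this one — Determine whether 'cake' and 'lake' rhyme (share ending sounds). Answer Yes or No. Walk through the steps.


Rime (stressed vowel + following sounds) of 'cake': -ake = /eɪk/
Rime of 'lake': -ake = /eɪk/
/eɪk/ and /eɪk/ are the same ending sound, so the words rhyme.

Yes


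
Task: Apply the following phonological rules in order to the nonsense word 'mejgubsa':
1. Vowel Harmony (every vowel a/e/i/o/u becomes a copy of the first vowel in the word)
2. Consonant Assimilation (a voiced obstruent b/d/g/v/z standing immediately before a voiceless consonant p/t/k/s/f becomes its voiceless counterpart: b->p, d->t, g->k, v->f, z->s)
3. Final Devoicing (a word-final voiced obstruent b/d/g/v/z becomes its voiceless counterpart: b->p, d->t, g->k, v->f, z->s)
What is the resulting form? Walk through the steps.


Starting form: 'mejgubsa'
Rule 1: Vowel Harmony: all vowels become 'e' (matching first vowel). 'mejgubsa' -> 'mejgebse'
Rule 2: Consonant Assimilation: voiced obstruent before voiceless consonant becomes voiceless ('bs' -> 'ps'). 'mejgebse' -> 'mejgepse'
Rule 3: Final Devoicing: the word ends in the vowel 'e', not a consonant. No change.
Final form: 'mejgepse'

mejgepse


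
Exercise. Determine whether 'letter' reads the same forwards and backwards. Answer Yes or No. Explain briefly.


Forward: 'letter'
Reversed: 'rettel'
They differ.

No


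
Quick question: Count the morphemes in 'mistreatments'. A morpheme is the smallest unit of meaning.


Decomposition: mis- (prefix) + treat (root) + -ment (suffix) + -s (plural) = 4 morpheme(s)

4 morphemes


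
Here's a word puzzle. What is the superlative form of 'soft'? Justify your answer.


Apply superlative formation (add -est): 'soft' -> 'softest'.

softest


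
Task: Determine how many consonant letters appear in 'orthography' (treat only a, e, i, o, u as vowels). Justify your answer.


Consonants in 'orthography': r, t, h, g, r, p, h, y = 8 consonants.

8


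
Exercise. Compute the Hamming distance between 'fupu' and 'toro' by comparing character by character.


Alignment:
Position 1: 'f' vs 't' = DIFFER
Position 2: 'u' vs 'o' = DIFFER
Position 3: 'p' vs 'r' = DIFFER
Position 4: 'u' vs 'o' = DIFFER
Total differences: 4

4


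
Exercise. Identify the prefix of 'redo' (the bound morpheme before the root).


The word 'redo' = 're' (prefix) + 'do' (root). The prefix is 're'.

re


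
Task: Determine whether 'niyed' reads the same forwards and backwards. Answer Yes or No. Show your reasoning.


Forward: 'niyed'
Reversed: 'deyin'
They differ.

No


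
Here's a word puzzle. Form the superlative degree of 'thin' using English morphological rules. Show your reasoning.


Apply superlative formation (double final consonant, add -est): 'thin' -> 'thinnest'.

thinnest


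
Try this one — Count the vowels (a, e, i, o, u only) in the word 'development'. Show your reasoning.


Vowels in 'development': e, e, o, e = 4 vowels.

4


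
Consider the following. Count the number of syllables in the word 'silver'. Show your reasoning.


Break 'silver' into syllables: sil-ver -> sil | ver = 2 syllables

2 syllables


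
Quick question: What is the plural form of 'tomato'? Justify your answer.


Apply rule: Add -es (consonant + o). 'tomato' becomes 'tomatoes'.

tomatoes


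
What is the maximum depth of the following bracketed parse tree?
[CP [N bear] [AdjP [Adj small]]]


Count bracket nesting levels:
'[' at pos 0: depth = 1
'[' at pos 4: depth = 2
'[' at pos 13: depth = 2
'[' at pos 19: depth = 3
Maximum depth reached: 3

3


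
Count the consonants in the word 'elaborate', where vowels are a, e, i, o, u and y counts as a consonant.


Consonants in 'elaborate': l, b, r, t = 4 consonants.

4


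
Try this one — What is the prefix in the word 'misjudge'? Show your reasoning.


The word 'misjudge' = 'mis' (prefix) + 'judge' (root). The prefix is 'mis'.

mis


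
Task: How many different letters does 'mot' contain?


Unique letters in 'mot': {m, o, t} = 3 distinct letters.

3


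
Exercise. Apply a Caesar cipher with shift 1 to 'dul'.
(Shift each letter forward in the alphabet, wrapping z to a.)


Shift each letter by 1: d -> e, u -> v, l -> m. Result: 'evm'.

evm


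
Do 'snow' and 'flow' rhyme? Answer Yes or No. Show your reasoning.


Rime (stressed vowel + following sounds) of 'snow': -ow = /oʊ/
Rime of 'flow': -ow = /oʊ/
/oʊ/ and /oʊ/ are the same ending sound, so the words rhyme.

Yes


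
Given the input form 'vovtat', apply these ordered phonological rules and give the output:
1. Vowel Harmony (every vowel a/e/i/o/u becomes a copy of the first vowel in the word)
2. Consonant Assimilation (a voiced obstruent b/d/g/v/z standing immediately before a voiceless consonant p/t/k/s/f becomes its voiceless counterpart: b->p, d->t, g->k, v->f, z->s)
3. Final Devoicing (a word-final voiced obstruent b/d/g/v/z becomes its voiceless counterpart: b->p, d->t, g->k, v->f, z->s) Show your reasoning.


Starting form: 'vovtat'
Rule 1: Vowel Harmony: all vowels become 'o' (matching first vowel). 'vovtat' -> 'vovtot'
Rule 2: Consonant Assimilation: voiced obstruent before voiceless consonant becomes voiceless ('vt' -> 'ft'). 'vovtot' -> 'voftot'
Rule 3: Final Devoicing: final consonant 't' is not one of the voiced obstruents b/d/g/v/z. No change.
Final form: 'voftot'

voftot


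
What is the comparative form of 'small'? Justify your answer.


Apply comparative formation (add -er): 'small' -> 'smaller'.

smaller


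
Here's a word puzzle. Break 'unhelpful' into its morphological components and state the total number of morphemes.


Step 1: Identify prefix: 'un' (meaning: not/reverse)
Step 2: Identify root: 'help'
Step 3: Identify suffix(es): 'ful'
Decomposition: un- (prefix: not/reverse) + help (root) + -ful (suffix: full of)
Total morphemes: 3

3 morphemes (un- (prefix: not/reverse) + help (root) + -ful (suffix: full of))


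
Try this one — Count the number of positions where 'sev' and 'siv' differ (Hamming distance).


Alignment:
Position 1: 's' vs 's' = match
Position 2: 'e' vs 'i' = DIFFER
Position 3: 'v' vs 'v' = match
Total differences: 1

1


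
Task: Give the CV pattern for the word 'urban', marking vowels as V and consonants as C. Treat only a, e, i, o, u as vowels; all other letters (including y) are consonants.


Letter mapping: u = V, r = C, b = C, a = V, n = C.

VCCVC


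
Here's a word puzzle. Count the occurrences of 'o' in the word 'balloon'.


Letter 'o' in 'balloon': found at position(s) 5, 6 = 2 occurrence(s).

2


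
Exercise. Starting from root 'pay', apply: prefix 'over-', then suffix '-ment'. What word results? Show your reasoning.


Step 1: Add prefix 'over-' to 'pay' = 'overpay'
Step 2: Add suffix '-ment' to 'overpay' = 'overpayment'

overpayment


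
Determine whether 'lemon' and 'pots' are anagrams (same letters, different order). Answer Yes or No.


Sorted letters of 'lemon': 'elmno'
Sorted letters of 'pots': 'opst'
They do not match.

No


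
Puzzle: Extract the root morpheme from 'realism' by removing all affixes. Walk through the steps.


Remove suffix '-ism' from 'realism' to get root 'real'.

real


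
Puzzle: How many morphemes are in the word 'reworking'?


Decomposition: re- (prefix) + work (root) + -ing (suffix) = 3 morpheme(s)

3 morphemes


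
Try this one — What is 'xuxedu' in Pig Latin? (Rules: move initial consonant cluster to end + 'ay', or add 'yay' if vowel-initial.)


'xuxedu': move consonant cluster 'x' to end and add 'ay': 'uxeduxay'.

uxeduxay


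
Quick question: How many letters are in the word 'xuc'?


Spell out 'xuc' and number each letter: x(1), u(2), c(3). Total: 3 letters.

3


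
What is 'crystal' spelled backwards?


Reverse 'crystal' character by character: 'latsyrc'.

latsyrc


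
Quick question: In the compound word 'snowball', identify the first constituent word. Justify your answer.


Split 'snowball' into 'snow' + 'ball'. The first part is 'snow'.

snow


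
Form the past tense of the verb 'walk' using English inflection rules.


Apply rule: Add -ed. 'walk' becomes 'walked'.

walked


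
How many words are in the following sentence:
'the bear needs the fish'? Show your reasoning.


Split into words: the | bear | needs | the | fish = 5 words.

5


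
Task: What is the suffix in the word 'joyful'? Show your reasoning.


The word 'joyful' = 'joy' (root) + '-ful' (suffix). The suffix is '-ful'.

ful


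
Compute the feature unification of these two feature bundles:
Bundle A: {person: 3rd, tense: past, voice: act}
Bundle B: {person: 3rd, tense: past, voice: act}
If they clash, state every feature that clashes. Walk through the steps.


Compare features:
person: A=3rd vs B=3rd -> unified: 3rd
tense: A=past vs B=past -> unified: past
voice: A=act vs B=act -> unified: act
No clashes found.

Unified: {person: 3rd, tense: past, voice: act}


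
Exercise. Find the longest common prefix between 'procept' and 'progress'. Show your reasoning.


Compare from the start: 3 characters match: 'pro'. Mismatch at position 4: 'c' vs 'g'.

pro


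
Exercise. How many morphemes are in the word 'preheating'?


Decomposition: pre- (prefix) + heat (root) + -ing (suffix) = 3 morpheme(s)

3 morphemes


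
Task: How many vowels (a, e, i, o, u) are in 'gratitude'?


Vowels in 'gratitude': a, i, u, e = 4 vowels.

4


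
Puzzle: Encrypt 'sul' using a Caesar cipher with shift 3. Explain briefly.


Shift each letter by 3: s -> v, u -> x, l -> o. Result: 'vxo'.

vxo


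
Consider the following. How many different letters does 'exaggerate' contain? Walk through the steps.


Unique letters in 'exaggerate': {a, e, g, r, t, x} = 6 distinct letters.

6


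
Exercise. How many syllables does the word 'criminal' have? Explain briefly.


Break 'criminal' into syllables: crim-i-nal -> crim | i | nal = 3 syllables

3 syllables


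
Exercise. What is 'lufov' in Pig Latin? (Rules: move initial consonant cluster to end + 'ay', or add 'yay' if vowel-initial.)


'lufov': move consonant cluster 'l' to end and add 'ay': 'ufovlay'.

ufovlay


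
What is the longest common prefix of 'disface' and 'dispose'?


Compare from the start: 3 characters match: 'dis'. Mismatch at position 4: 'f' vs 'p'.

dis


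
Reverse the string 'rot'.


Reverse 'rot' character by character: 'tor'.

tor


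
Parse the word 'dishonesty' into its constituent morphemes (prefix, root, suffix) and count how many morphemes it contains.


Step 1: Identify prefix: 'dis' (meaning: not/apart)
Step 2: Identify root: 'honest'
Step 3: Identify suffix(es): 'y'
Decomposition: dis- (prefix: not/apart) + honest (root) + -y (suffix: quality)
Total morphemes: 3

3 morphemes (dis- (prefix: not/apart) + honest (root) + -y (suffix: quality))


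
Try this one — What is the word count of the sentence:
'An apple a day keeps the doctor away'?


Split into words: An | apple | a | day | keeps | the | doctor | away = 8 words.

8


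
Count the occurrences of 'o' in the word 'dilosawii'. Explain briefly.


Letter 'o' in 'dilosawii': found at position(s) 4 = 1 occurrence(s).

1


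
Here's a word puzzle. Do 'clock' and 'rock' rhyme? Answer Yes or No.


Rime (stressed vowel + following sounds) of 'clock': -ock = /ɒk/
Rime of 'rock': -ock = /ɒk/
/ɒk/ and /ɒk/ are the same ending sound, so the words rhyme.

Yes


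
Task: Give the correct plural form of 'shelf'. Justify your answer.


Apply rule: Change -f to -ves. 'shelf' becomes 'shelves'.

shelves


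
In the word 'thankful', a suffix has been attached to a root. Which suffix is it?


The word 'thankful' = 'thank' (root) + '-ful' (suffix). The suffix is '-ful'.

ful


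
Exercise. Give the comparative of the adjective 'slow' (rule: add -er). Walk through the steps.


Apply comparative formation (add -er): 'slow' -> 'slower'.

slower


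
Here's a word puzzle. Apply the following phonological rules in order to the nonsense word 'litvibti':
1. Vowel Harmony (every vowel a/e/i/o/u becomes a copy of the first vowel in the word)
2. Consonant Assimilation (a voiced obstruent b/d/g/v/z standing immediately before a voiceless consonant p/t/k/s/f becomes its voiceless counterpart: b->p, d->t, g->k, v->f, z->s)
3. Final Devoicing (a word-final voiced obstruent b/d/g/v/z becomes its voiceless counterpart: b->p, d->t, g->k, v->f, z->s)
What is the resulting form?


Starting form: 'litvibti'
Rule 1: Vowel Harmony: all vowels already match. No change.
Rule 2: Consonant Assimilation: voiced obstruent before voiceless consonant becomes voiceless ('bt' -> 'pt'). 'litvibti' -> 'litvipti'
Rule 3: Final Devoicing: the word ends in the vowel 'i', not a consonant. No change.
Final form: 'litvipti'

litvipti


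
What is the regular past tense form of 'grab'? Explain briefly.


Apply rule: Double final consonant and add -ed. 'grab' becomes 'grabbed'.

grabbed


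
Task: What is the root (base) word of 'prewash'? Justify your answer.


Remove prefix 'pre' from 'prewash' to get root 'wash'.

wash


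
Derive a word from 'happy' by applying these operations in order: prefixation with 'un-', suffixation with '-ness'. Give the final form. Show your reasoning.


Step 1: Add prefix 'un-' to 'happy' = 'unhappy'
Step 2: Add suffix '-ness' to 'unhappy' = 'unhappiness'

unhappiness


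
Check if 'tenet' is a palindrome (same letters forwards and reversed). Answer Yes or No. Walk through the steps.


Forward: 'tenet'
Reversed: 'tenet'
They are identical.

Yes


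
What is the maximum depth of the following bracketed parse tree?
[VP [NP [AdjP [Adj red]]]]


Count bracket nesting levels:
'[' at pos 0: depth = 1
'[' at pos 4: depth = 2
'[' at pos 8: depth = 3
'[' at pos 14: depth = 4
Maximum depth reached: 4

4


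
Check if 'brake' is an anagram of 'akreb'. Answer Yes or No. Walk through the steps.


Sorted letters of 'brake': 'abekr'
Sorted letters of 'akreb': 'abekr'
They match.

Yes


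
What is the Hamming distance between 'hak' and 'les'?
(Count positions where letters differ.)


Alignment:
Position 1: 'h' vs 'l' = DIFFER
Position 2: 'a' vs 'e' = DIFFER
Position 3: 'k' vs 's' = DIFFER
Total differences: 3

3


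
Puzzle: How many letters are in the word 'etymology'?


Spell out 'etymology' and number each letter: e(1), t(2), y(3), m(4), o(5), l(6), o(7), g(8), y(9). Total: 9 letters.

9


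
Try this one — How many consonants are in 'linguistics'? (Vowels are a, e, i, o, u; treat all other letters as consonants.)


Consonants in 'linguistics': l, n, g, s, t, c, s = 7 consonants.

7


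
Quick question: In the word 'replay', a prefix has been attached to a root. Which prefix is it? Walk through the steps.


The word 'replay' = 're' (prefix) + 'play' (root). The prefix is 're'.

re


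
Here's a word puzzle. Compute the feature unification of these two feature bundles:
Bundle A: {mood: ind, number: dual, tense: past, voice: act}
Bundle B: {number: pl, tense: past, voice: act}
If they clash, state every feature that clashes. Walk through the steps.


Compare features:
mood: A=ind vs B=_ -> unified: ind
number: A=dual vs B=pl -> CLASH
tense: A=past vs B=past -> unified: past
voice: A=act vs B=act -> unified: act
Clash detected on feature 'number' (dual vs pl); unification fails.

CLASH on 'number' (dual vs pl)


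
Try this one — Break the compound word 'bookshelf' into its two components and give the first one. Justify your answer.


Split 'bookshelf' into 'book' + 'shelf'. The first part is 'book'.

book


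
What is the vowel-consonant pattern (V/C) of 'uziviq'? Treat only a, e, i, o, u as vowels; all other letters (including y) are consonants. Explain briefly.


Letter mapping: u = V, z = C, i = V, v = C, i = V, q = C.

VCVCVC


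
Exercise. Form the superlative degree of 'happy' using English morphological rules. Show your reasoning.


Apply superlative formation (consonant + y: change y to i, add -est): 'happy' -> 'happiest'.

happiest


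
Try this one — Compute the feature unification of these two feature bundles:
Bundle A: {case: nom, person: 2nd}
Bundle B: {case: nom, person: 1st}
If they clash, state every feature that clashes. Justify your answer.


Compare features:
case: A=nom vs B=nom -> unified: nom
person: A=2nd vs B=1st -> CLASH
Clash detected on feature 'person' (2nd vs 1st); unification fails.

CLASH on 'person' (2nd vs 1st)


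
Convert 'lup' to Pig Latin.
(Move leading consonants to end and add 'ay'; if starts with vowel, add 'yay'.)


'lup': move consonant cluster 'l' to end and add 'ay': 'uplay'.

uplay


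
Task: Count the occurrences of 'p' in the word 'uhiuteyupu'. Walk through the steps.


Letter 'p' in 'uhiuteyupu': found at position(s) 9 = 1 occurrence(s).

1


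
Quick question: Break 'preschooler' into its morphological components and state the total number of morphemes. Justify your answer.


Step 1: Identify prefix: 'pre' (meaning: before)
Step 2: Identify root: 'school'
Step 3: Identify suffix(es): 'er'
Decomposition: pre- (prefix: before) + school (root) + -er (suffix: one who)
Total morphemes: 3

3 morphemes (pre- (prefix: before) + school (root) + -er (suffix: one who))


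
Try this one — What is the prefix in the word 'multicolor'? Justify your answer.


The word 'multicolor' = 'multi' (prefix) + 'color' (root). The prefix is 'multi'.

multi
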